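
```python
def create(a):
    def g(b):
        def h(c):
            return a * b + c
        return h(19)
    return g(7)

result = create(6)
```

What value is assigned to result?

Step 1: a = 6, b = 7, c = 19.
Step 2: h() computes a * b + c = 6 * 7 + 19 = 61.
Step 3: result = 61

The answer is 61.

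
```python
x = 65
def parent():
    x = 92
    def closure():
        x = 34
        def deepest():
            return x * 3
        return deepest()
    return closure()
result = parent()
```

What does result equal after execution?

Step 1: deepest() looks up x through LEGB: not local, finds x = 34 in enclosing closure().
Step 2: Returns 34 * 3 = 102.
Step 3: result = 102

The answer is 102.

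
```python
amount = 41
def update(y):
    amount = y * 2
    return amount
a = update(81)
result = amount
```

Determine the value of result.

Step 1: Global amount = 41.
Step 2: update(81) creates local amount = 81 * 2 = 162.
Step 3: Global amount unchanged because no global keyword. result = 41

The answer is 41.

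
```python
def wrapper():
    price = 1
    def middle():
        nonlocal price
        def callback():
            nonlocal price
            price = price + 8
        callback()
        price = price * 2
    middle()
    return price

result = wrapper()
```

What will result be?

Step 1: price = 1.
Step 2: callback() adds 8: price = 1 + 8 = 9.
Step 3: middle() doubles: price = 9 * 2 = 18.
Step 4: result = 18

The answer is 18.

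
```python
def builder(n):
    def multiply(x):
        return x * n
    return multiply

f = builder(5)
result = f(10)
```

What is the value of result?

Step 1: builder(5) returns multiply closure with n = 5.
Step 2: f(10) computes 10 * 5 = 50.
Step 3: result = 50

The answer is 50.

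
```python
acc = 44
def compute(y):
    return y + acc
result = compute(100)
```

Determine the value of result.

Step 1: acc = 44 is defined globally.
Step 2: compute(100) uses parameter y = 100 and looks up acc from global scope = 44.
Step 3: result = 100 + 44 = 144

The answer is 144.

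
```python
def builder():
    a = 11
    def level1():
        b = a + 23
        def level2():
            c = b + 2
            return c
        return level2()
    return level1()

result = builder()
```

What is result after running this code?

Step 1: a = 11. b = a + 23 = 34.
Step 2: c = b + 2 = 34 + 2 = 36.
Step 3: result = 36

The answer is 36.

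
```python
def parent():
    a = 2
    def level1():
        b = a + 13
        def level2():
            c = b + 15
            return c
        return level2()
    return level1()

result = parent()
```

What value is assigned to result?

Step 1: a = 2. b = a + 13 = 15.
Step 2: c = b + 15 = 15 + 15 = 30.
Step 3: result = 30

The answer is 30.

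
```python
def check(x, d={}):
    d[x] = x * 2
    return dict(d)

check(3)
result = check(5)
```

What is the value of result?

Step 1: Mutable default dict is shared across calls.
Step 2: First call adds 3: 6. Second call adds 5: 10.
Step 3: result = {3: 6, 5: 10}

The answer is {3: 6, 5: 10}.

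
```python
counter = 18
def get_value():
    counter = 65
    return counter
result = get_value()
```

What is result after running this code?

Step 1: Global counter = 18.
Step 2: get_value() creates local counter = 65, shadowing the global.
Step 3: Returns local counter = 65. result = 65

The answer is 65.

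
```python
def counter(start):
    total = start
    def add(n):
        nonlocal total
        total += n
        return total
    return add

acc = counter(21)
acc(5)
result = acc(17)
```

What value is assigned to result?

Step 1: counter(21) creates closure with total = 21.
Step 2: First acc(5): total = 21 + 5 = 26.
Step 3: Second acc(17): total = 26 + 17 = 43. result = 43

The answer is 43.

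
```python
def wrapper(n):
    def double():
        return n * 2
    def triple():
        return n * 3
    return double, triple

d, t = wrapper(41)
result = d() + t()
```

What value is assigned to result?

Step 1: Both closures capture the same n = 41.
Step 2: d() = 41 * 2 = 82, t() = 41 * 3 = 123.
Step 3: result = 82 + 123 = 205

The answer is 205.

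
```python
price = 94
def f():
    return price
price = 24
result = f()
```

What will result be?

Step 1: price is first set to 94, then reassigned to 24.
Step 2: f() is called after the reassignment, so it looks up the current global price = 24.
Step 3: result = 24

The answer is 24.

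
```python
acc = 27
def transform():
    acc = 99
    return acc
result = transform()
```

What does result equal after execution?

Step 1: Global acc = 27.
Step 2: transform() creates local acc = 99, shadowing the global.
Step 3: Returns local acc = 99. result = 99

The answer is 99.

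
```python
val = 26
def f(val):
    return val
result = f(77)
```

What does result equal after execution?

Step 1: Global val = 26.
Step 2: f(77) takes parameter val = 77, which shadows the global.
Step 3: result = 77

The answer is 77.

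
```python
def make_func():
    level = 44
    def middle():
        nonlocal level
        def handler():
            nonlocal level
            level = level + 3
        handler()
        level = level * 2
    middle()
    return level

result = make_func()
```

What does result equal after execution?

Step 1: level = 44.
Step 2: handler() adds 3: level = 44 + 3 = 47.
Step 3: middle() doubles: level = 47 * 2 = 94.
Step 4: result = 94

The answer is 94.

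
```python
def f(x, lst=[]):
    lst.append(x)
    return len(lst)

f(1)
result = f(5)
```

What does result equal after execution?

Step 1: Mutable default list persists between calls.
Step 2: First call: lst = [1], len = 1. Second call: lst = [1, 5], len = 2.
Step 3: result = 2

The answer is 2.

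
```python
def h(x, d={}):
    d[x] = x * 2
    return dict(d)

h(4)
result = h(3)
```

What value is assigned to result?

Step 1: Mutable default dict is shared across calls.
Step 2: First call adds 4: 8. Second call adds 3: 6.
Step 3: result = {4: 8, 3: 6}

The answer is {4: 8, 3: 6}.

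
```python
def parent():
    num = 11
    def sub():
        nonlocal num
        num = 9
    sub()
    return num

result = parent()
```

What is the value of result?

Step 1: parent() sets num = 11.
Step 2: sub() uses nonlocal to reassign num = 9.
Step 3: result = 9

The answer is 9.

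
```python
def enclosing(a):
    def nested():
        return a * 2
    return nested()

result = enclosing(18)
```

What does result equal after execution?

Step 1: enclosing(18) binds parameter a = 18.
Step 2: nested() accesses a = 18 from enclosing scope.
Step 3: result = 18 * 2 = 36

The answer is 36.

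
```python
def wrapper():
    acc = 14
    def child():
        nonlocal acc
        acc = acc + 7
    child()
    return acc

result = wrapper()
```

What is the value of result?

Step 1: wrapper() sets acc = 14.
Step 2: child() uses nonlocal to modify acc in wrapper's scope: acc = 14 + 7 = 21.
Step 3: wrapper() returns the modified acc = 21

The answer is 21.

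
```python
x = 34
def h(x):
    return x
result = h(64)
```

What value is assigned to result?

Step 1: Global x = 34.
Step 2: h(64) takes parameter x = 64, which shadows the global.
Step 3: result = 64

The answer is 64.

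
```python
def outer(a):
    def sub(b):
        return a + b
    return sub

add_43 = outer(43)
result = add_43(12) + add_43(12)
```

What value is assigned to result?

Step 1: add_43 captures a = 43.
Step 2: add_43(12) = 43 + 12 = 55, called twice.
Step 3: result = 55 + 55 = 110

The answer is 110.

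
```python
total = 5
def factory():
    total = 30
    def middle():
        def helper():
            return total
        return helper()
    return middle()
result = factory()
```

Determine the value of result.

Step 1: factory() defines total = 30. middle() and helper() have no local total.
Step 2: helper() checks local (none), enclosing middle() (none), enclosing factory() and finds total = 30.
Step 3: result = 30

The answer is 30.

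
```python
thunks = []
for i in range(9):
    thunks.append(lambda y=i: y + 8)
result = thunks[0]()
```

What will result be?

Step 1: Default argument y=i captures i's value at definition time.
Step 2: thunks[0] was defined when i = 0, so y defaults to 0.
Step 3: result = 0 + 8 = 8 (default arg fixes the late binding issue)

The answer is 8.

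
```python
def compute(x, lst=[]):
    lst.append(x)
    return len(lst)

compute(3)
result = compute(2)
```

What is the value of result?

Step 1: Mutable default list persists between calls.
Step 2: First call: lst = [3], len = 1. Second call: lst = [3, 2], len = 2.
Step 3: result = 2

The answer is 2.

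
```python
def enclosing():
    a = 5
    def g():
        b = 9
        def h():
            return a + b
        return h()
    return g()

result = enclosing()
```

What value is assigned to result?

Step 1: enclosing() defines a = 5. g() defines b = 9.
Step 2: h() accesses both from enclosing scopes: a = 5, b = 9.
Step 3: result = 5 + 9 = 14

The answer is 14.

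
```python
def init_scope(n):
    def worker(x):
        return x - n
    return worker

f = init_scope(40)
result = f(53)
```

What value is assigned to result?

Step 1: init_scope(40) creates a closure capturing n = 40.
Step 2: f(53) computes 53 - 40 = 13.
Step 3: result = 13

The answer is 13.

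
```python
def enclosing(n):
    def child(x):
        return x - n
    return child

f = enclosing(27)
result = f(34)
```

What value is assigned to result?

Step 1: enclosing(27) creates a closure capturing n = 27.
Step 2: f(34) computes 34 - 27 = 7.
Step 3: result = 7

The answer is 7.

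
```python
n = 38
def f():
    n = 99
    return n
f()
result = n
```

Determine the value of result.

Step 1: n = 38 globally.
Step 2: f() creates a LOCAL n = 99 (no global keyword!).
Step 3: The global n is unchanged. result = 38

The answer is 38.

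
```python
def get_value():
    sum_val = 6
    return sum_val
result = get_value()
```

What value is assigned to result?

Step 1: get_value() defines sum_val = 6 in its local scope.
Step 2: return sum_val finds the local variable sum_val = 6.
Step 3: result = 6

The answer is 6.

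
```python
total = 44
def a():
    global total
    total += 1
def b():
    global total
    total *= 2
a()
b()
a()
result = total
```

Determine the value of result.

Step 1: total = 44.
Step 2: a(): total = 44 + 1 = 45.
Step 3: b(): total = 45 * 2 = 90.
Step 4: a(): total = 90 + 1 = 91

The answer is 91.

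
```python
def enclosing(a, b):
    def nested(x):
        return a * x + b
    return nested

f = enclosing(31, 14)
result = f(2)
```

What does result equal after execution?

Step 1: enclosing(31, 14) captures a = 31, b = 14.
Step 2: f(2) computes 31 * 2 + 14 = 76.
Step 3: result = 76

The answer is 76.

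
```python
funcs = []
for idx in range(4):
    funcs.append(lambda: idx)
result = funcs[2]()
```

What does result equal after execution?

Step 1: The loop creates 4 lambdas, all referencing the same variable idx.
Step 2: After the loop, idx = 3 (final value).
Step 3: funcs[2]() looks up idx at call time and finds 3. This is the late binding gotcha. result = 3

The answer is 3.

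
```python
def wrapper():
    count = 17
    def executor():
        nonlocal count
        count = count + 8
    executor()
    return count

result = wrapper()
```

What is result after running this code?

Step 1: wrapper() sets count = 17.
Step 2: executor() uses nonlocal to modify count in wrapper's scope: count = 17 + 8 = 25.
Step 3: wrapper() returns the modified count = 25

The answer is 25.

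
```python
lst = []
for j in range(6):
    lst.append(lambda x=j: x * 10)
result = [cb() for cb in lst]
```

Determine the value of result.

Step 1: Default arg x=j captures j at each iteration.
Step 2: lst[k] has x defaulting to k, returns k * 10.
Step 3: result = [0, 10, 20, 30, 40, 50]

The answer is [0, 10, 20, 30, 40, 50].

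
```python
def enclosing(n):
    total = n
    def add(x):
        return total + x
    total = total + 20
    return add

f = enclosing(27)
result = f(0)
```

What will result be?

Step 1: enclosing(27) sets total = 27, then total = 27 + 20 = 47.
Step 2: Closures capture by reference, so add sees total = 47.
Step 3: f(0) returns 47 + 0 = 47

The answer is 47.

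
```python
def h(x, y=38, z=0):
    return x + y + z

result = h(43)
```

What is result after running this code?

Step 1: h(43) uses defaults y = 38, z = 0.
Step 2: Returns 43 + 38 + 0 = 81.
Step 3: result = 81

The answer is 81.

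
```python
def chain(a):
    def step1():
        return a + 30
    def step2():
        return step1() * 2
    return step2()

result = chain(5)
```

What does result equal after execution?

Step 1: chain(5) captures a = 5.
Step 2: step2() calls step1() which returns 5 + 30 = 35.
Step 3: step2() returns 35 * 2 = 70

The answer is 70.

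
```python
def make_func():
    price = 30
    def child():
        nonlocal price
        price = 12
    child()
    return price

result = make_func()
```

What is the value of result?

Step 1: make_func() sets price = 30.
Step 2: child() uses nonlocal to reassign price = 12.
Step 3: result = 12

The answer is 12.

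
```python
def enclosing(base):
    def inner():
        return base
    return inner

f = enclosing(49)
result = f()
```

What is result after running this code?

Step 1: enclosing(49) creates closure capturing base = 49.
Step 2: f() returns the captured base = 49.
Step 3: result = 49

The answer is 49.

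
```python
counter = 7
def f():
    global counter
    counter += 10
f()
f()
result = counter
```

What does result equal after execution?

Step 1: counter = 7.
Step 2: First f(): counter = 7 + 10 = 17.
Step 3: Second f(): counter = 17 + 10 = 27. result = 27

The answer is 27.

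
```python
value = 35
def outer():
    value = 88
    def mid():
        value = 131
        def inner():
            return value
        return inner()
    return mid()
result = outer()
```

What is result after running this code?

Step 1: Three levels of shadowing: global 35, outer 88, mid 131.
Step 2: inner() finds value = 131 in enclosing mid() scope.
Step 3: result = 131

The answer is 131.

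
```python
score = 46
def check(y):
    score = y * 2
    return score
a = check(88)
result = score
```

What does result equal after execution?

Step 1: Global score = 46.
Step 2: check(88) creates local score = 88 * 2 = 176.
Step 3: Global score unchanged because no global keyword. result = 46

The answer is 46.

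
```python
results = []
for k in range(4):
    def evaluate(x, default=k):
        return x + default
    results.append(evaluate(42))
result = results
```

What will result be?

Step 1: Default argument default=k is evaluated at function definition time.
Step 2: Each iteration creates evaluate with default = current k value.
Step 3: evaluate(42) returns 42 + default. results = [42, 43, 44, 45]

The answer is [42, 43, 44, 45].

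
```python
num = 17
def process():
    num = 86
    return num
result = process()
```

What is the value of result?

Step 1: Global num = 17.
Step 2: process() creates local num = 86, shadowing the global.
Step 3: Returns local num = 86. result = 86

The answer is 86.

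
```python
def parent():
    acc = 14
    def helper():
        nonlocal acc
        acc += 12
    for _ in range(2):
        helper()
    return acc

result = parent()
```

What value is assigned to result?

Step 1: acc = 14.
Step 2: helper() is called 2 times in a loop, each adding 12 via nonlocal.
Step 3: acc = 14 + 12 * 2 = 38

The answer is 38.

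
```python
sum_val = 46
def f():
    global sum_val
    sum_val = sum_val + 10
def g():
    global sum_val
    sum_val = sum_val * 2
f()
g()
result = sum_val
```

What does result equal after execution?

Step 1: sum_val = 46.
Step 2: f() adds 10: sum_val = 46 + 10 = 56.
Step 3: g() doubles: sum_val = 56 * 2 = 112.
Step 4: result = 112

The answer is 112.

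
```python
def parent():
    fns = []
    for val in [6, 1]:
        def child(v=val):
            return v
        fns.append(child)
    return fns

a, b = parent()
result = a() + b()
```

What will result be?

Step 1: Default argument v=val captures val at each iteration.
Step 2: a() returns 6 (captured at first iteration), b() returns 1 (captured at second).
Step 3: result = 6 + 1 = 7

The answer is 7.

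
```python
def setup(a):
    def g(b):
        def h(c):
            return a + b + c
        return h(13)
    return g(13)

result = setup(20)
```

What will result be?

Step 1: a = 20, b = 13, c = 13 across three nested scopes.
Step 2: h() accesses all three via LEGB rule.
Step 3: result = 20 + 13 + 13 = 46

The answer is 46.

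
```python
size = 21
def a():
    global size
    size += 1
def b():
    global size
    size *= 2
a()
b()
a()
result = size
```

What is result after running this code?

Step 1: size = 21.
Step 2: a(): size = 21 + 1 = 22.
Step 3: b(): size = 22 * 2 = 44.
Step 4: a(): size = 44 + 1 = 45

The answer is 45.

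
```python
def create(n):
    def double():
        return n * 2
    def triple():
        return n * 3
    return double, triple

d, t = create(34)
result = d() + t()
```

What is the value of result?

Step 1: Both closures capture the same n = 34.
Step 2: d() = 34 * 2 = 68, t() = 34 * 3 = 102.
Step 3: result = 68 + 102 = 170

The answer is 170.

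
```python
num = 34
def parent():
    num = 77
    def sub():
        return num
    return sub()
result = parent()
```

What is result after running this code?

Step 1: num = 34 globally, but parent() defines num = 77 locally.
Step 2: sub() looks up num. Not in local scope, so checks enclosing scope (parent) and finds num = 77.
Step 3: result = 77

The answer is 77.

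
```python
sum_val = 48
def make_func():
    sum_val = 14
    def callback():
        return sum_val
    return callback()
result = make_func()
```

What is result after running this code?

Step 1: sum_val = 48 globally, but make_func() defines sum_val = 14 locally.
Step 2: callback() looks up sum_val. Not in local scope, so checks enclosing scope (make_func) and finds sum_val = 14.
Step 3: result = 14

The answer is 14.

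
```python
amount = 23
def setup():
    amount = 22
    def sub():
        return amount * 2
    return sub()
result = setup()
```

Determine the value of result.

Step 1: setup() shadows global amount with amount = 22.
Step 2: sub() finds amount = 22 in enclosing scope, computes 22 * 2 = 44.
Step 3: result = 44

The answer is 44.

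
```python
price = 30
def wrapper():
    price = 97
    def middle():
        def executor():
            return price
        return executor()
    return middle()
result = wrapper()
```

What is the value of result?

Step 1: wrapper() defines price = 97. middle() and executor() have no local price.
Step 2: executor() checks local (none), enclosing middle() (none), enclosing wrapper() and finds price = 97.
Step 3: result = 97

The answer is 97.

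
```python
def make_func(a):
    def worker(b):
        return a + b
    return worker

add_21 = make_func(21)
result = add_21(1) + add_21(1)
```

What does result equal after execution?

Step 1: add_21 captures a = 21.
Step 2: add_21(1) = 21 + 1 = 22, called twice.
Step 3: result = 22 + 22 = 44

The answer is 44.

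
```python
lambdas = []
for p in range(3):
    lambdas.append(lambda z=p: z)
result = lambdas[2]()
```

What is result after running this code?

Step 1: Default argument z=p captures p's value at each iteration.
Step 2: lambdas[2] captured z = 2 when p was 2.
Step 3: result = 2

The answer is 2.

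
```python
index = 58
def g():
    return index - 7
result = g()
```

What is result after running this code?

Step 1: index = 58 is defined globally.
Step 2: g() looks up index from global scope = 58, then computes 58 - 7 = 51.
Step 3: result = 51

The answer is 51.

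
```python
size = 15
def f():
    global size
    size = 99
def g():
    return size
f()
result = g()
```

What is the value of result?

Step 1: size = 15.
Step 2: f() sets global size = 99.
Step 3: g() reads global size = 99. result = 99

The answer is 99.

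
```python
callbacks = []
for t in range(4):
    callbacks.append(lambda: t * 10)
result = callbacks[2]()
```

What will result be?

Step 1: All lambdas reference the same variable t (late binding).
Step 2: After the loop, t = 3. Every lambda returns t * 10.
Step 3: callbacks[2]() = 3 * 10 = 30

The answer is 30.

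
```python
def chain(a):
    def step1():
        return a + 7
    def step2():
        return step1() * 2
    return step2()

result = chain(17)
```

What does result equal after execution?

Step 1: chain(17) captures a = 17.
Step 2: step2() calls step1() which returns 17 + 7 = 24.
Step 3: step2() returns 24 * 2 = 48

The answer is 48.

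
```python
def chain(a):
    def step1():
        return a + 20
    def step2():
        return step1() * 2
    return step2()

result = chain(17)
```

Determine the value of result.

Step 1: chain(17) captures a = 17.
Step 2: step2() calls step1() which returns 17 + 20 = 37.
Step 3: step2() returns 37 * 2 = 74

The answer is 74.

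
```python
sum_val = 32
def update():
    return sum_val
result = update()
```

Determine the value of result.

Step 1: sum_val = 32 is defined in the global scope.
Step 2: update() looks up sum_val. No local sum_val exists, so Python checks the global scope via LEGB rule and finds sum_val = 32.
Step 3: result = 32

The answer is 32.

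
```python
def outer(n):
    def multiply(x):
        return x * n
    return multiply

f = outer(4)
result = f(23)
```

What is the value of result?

Step 1: outer(4) returns multiply closure with n = 4.
Step 2: f(23) computes 23 * 4 = 92.
Step 3: result = 92

The answer is 92.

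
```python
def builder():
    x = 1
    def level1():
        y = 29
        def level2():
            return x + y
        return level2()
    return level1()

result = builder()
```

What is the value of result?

Step 1: x = 1 in builder. y = 29 in level1.
Step 2: level2() reads x = 1 and y = 29 from enclosing scopes.
Step 3: result = 1 + 29 = 30

The answer is 30.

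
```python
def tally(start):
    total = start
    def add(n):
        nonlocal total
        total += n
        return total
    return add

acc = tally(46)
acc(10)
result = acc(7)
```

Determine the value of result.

Step 1: tally(46) creates closure with total = 46.
Step 2: First acc(10): total = 46 + 10 = 56.
Step 3: Second acc(7): total = 56 + 7 = 63. result = 63

The answer is 63.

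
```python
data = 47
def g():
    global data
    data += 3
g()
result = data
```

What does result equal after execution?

Step 1: data = 47 globally.
Step 2: g() modifies global data: data += 3 = 50.
Step 3: result = 50

The answer is 50.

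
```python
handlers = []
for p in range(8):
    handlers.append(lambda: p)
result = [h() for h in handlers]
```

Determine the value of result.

Step 1: All 8 lambdas share the same variable p.
Step 2: After the loop, p = 7.
Step 3: Each call returns 7. result = [7, 7, 7, 7, 7, 7, 7, 7]

The answer is [7, 7, 7, 7, 7, 7, 7, 7].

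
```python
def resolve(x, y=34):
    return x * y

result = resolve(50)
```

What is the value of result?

Step 1: resolve(50) uses default y = 34.
Step 2: Returns 50 * 34 = 1700.
Step 3: result = 1700

The answer is 1700.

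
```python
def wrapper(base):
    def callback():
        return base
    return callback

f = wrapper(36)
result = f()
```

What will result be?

Step 1: wrapper(36) creates closure capturing base = 36.
Step 2: f() returns the captured base = 36.
Step 3: result = 36

The answer is 36.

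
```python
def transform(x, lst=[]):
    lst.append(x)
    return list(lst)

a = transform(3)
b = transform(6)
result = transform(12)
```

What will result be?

Step 1: Default list is shared. list() creates copies for return values.
Step 2: Internal list grows: [3] -> [3, 6] -> [3, 6, 12].
Step 3: result = [3, 6, 12]

The answer is [3, 6, 12].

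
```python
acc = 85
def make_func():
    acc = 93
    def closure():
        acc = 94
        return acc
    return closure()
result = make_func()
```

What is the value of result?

Step 1: Three scopes define acc: global (85), make_func (93), closure (94).
Step 2: closure() has its own local acc = 94, which shadows both enclosing and global.
Step 3: result = 94 (local wins in LEGB)

The answer is 94.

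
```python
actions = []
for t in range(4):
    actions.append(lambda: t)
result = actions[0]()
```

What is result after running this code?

Step 1: The loop creates 4 lambdas, all referencing the same variable t.
Step 2: After the loop, t = 3 (final value).
Step 3: actions[0]() looks up t at call time and finds 3. This is the late binding gotcha. result = 3

The answer is 3.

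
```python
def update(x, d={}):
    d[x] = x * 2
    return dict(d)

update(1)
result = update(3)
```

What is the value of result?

Step 1: Mutable default dict is shared across calls.
Step 2: First call adds 1: 2. Second call adds 3: 6.
Step 3: result = {1: 2, 3: 6}

The answer is {1: 2, 3: 6}.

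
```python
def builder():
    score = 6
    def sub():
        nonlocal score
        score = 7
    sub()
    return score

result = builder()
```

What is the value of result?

Step 1: builder() sets score = 6.
Step 2: sub() uses nonlocal to reassign score = 7.
Step 3: result = 7

The answer is 7.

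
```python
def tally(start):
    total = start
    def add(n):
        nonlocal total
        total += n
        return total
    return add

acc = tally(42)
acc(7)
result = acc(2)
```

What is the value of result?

Step 1: tally(42) creates closure with total = 42.
Step 2: First acc(7): total = 42 + 7 = 49.
Step 3: Second acc(2): total = 49 + 2 = 51. result = 51

The answer is 51.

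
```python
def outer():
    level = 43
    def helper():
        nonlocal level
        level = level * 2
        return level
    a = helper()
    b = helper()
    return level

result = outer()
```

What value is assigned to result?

Step 1: level starts at 43.
Step 2: First helper(): level = 43 * 2 = 86.
Step 3: Second helper(): level = 86 * 2 = 172.
Step 4: result = 172

The answer is 172.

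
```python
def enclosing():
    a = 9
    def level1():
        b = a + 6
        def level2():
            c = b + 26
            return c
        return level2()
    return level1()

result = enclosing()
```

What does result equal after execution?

Step 1: a = 9. b = a + 6 = 15.
Step 2: c = b + 26 = 15 + 26 = 41.
Step 3: result = 41

The answer is 41.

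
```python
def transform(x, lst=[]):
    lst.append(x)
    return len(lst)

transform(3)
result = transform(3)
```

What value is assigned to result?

Step 1: Mutable default list persists between calls.
Step 2: First call: lst = [3], len = 1. Second call: lst = [3, 3], len = 2.
Step 3: result = 2

The answer is 2.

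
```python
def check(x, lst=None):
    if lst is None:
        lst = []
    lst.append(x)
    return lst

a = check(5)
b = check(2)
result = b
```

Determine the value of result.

Step 1: None default with guard creates a NEW list each call.
Step 2: a = [5] (fresh list). b = [2] (another fresh list).
Step 3: result = [2] (this is the fix for mutable default)

The answer is [2].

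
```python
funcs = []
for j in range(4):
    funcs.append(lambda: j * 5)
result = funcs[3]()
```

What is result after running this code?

Step 1: All lambdas reference the same variable j (late binding).
Step 2: After the loop, j = 3. Every lambda returns j * 5.
Step 3: funcs[3]() = 3 * 5 = 15

The answer is 15.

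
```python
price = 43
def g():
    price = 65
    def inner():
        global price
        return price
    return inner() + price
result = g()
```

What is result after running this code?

Step 1: Global price = 43. g() shadows with local price = 65.
Step 2: inner() uses global keyword, so inner() returns global price = 43.
Step 3: g() returns 43 + 65 = 108

The answer is 108.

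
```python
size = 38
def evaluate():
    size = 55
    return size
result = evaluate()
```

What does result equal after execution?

Step 1: Global size = 38.
Step 2: evaluate() creates local size = 55, shadowing the global.
Step 3: Returns local size = 55. result = 55

The answer is 55.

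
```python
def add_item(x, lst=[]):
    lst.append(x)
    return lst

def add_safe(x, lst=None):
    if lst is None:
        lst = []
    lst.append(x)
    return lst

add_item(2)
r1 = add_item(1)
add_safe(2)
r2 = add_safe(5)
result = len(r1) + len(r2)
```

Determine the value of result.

Step 1: add_item shares mutable default: after 2 calls, lst = [2, 1], len = 2.
Step 2: add_safe creates fresh list each time: r2 = [5], len = 1.
Step 3: result = 2 + 1 = 3

The answer is 3.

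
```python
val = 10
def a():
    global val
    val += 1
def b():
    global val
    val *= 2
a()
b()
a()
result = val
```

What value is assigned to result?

Step 1: val = 10.
Step 2: a(): val = 10 + 1 = 11.
Step 3: b(): val = 11 * 2 = 22.
Step 4: a(): val = 22 + 1 = 23

The answer is 23.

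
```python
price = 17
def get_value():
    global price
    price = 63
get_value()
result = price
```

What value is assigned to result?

Step 1: price = 17 globally.
Step 2: get_value() declares global price and sets it to 63.
Step 3: After get_value(), global price = 63. result = 63

The answer is 63.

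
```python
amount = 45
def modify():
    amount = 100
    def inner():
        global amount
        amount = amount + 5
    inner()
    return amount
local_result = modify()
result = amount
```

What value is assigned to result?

Step 1: Global amount = 45. modify() creates local amount = 100.
Step 2: inner() declares global amount and adds 5: global amount = 45 + 5 = 50.
Step 3: modify() returns its local amount = 100 (unaffected by inner).
Step 4: result = global amount = 50

The answer is 50.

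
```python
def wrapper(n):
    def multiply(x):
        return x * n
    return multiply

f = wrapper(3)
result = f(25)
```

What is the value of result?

Step 1: wrapper(3) returns multiply closure with n = 3.
Step 2: f(25) computes 25 * 3 = 75.
Step 3: result = 75

The answer is 75.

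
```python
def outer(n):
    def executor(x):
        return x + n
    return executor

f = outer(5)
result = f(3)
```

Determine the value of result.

Step 1: outer(5) creates a closure that captures n = 5.
Step 2: f(3) calls the closure with x = 3, returning 3 + 5 = 8.
Step 3: result = 8

The answer is 8.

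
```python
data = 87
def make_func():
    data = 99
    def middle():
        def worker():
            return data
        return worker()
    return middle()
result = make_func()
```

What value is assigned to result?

Step 1: make_func() defines data = 99. middle() and worker() have no local data.
Step 2: worker() checks local (none), enclosing middle() (none), enclosing make_func() and finds data = 99.
Step 3: result = 99

The answer is 99.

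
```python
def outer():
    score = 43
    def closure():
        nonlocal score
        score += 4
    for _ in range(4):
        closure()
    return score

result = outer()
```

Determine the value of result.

Step 1: score = 43.
Step 2: closure() is called 4 times in a loop, each adding 4 via nonlocal.
Step 3: score = 43 + 4 * 4 = 59

The answer is 59.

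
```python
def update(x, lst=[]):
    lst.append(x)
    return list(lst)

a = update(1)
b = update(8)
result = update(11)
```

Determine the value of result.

Step 1: Default list is shared. list() creates copies for return values.
Step 2: Internal list grows: [1] -> [1, 8] -> [1, 8, 11].
Step 3: result = [1, 8, 11]

The answer is [1, 8, 11].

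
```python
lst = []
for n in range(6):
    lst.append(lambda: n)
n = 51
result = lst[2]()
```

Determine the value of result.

Step 1: Lambdas capture the variable n by reference, not by value.
Step 2: After the loop, n is reassigned to 51.
Step 3: lst[2]() looks up the current n = 51. result = 51

The answer is 51.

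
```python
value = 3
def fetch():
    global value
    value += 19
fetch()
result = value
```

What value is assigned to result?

Step 1: value = 3 globally.
Step 2: fetch() modifies global value: value += 19 = 22.
Step 3: result = 22

The answer is 22.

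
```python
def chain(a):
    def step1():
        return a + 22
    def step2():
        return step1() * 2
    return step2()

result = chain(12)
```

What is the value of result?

Step 1: chain(12) captures a = 12.
Step 2: step2() calls step1() which returns 12 + 22 = 34.
Step 3: step2() returns 34 * 2 = 68

The answer is 68.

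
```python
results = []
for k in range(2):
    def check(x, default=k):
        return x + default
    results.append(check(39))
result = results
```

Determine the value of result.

Step 1: Default argument default=k is evaluated at function definition time.
Step 2: Each iteration creates check with default = current k value.
Step 3: check(39) returns 39 + default. results = [39, 40]

The answer is [39, 40].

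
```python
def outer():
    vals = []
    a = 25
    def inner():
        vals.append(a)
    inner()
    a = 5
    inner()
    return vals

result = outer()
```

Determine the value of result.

Step 1: a = 25. inner() appends current a to vals.
Step 2: First inner(): appends 25. Then a = 5.
Step 3: Second inner(): appends 5 (closure sees updated a). result = [25, 5]

The answer is [25, 5].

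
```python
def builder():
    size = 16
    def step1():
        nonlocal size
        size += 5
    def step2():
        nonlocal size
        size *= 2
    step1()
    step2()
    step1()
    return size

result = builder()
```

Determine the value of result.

Step 1: size = 16.
Step 2: step1(): size = 16 + 5 = 21.
Step 3: step2(): size = 21 * 2 = 42.
Step 4: step1(): size = 42 + 5 = 47. result = 47

The answer is 47.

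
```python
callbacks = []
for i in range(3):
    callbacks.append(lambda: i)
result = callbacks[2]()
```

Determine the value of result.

Step 1: The loop creates 3 lambdas, all referencing the same variable i.
Step 2: After the loop, i = 2 (final value).
Step 3: callbacks[2]() looks up i at call time and finds 2. This is the late binding gotcha. result = 2

The answer is 2.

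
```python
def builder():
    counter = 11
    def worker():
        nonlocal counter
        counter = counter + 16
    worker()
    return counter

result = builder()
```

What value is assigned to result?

Step 1: builder() sets counter = 11.
Step 2: worker() uses nonlocal to modify counter in builder's scope: counter = 11 + 16 = 27.
Step 3: builder() returns the modified counter = 27

The answer is 27.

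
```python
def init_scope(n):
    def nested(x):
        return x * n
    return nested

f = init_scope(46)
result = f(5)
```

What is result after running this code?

Step 1: init_scope(46) creates a closure capturing n = 46.
Step 2: f(5) computes 5 * 46 = 230.
Step 3: result = 230

The answer is 230.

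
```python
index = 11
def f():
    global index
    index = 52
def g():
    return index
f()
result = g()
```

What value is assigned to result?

Step 1: index = 11.
Step 2: f() sets global index = 52.
Step 3: g() reads global index = 52. result = 52

The answer is 52.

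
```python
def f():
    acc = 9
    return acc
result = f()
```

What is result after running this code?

Step 1: f() defines acc = 9 in its local scope.
Step 2: return acc finds the local variable acc = 9.
Step 3: result = 9

The answer is 9.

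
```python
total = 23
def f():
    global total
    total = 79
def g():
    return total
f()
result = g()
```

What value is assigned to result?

Step 1: total = 23.
Step 2: f() sets global total = 79.
Step 3: g() reads global total = 79. result = 79

The answer is 79.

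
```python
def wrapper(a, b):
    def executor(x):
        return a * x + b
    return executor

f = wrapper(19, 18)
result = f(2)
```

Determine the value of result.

Step 1: wrapper(19, 18) captures a = 19, b = 18.
Step 2: f(2) computes 19 * 2 + 18 = 56.
Step 3: result = 56

The answer is 56.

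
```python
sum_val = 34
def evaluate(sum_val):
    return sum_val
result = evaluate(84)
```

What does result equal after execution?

Step 1: Global sum_val = 34.
Step 2: evaluate(84) takes parameter sum_val = 84, which shadows the global.
Step 3: result = 84

The answer is 84.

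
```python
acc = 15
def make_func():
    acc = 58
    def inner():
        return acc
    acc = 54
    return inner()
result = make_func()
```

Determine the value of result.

Step 1: make_func() sets acc = 58, then later acc = 54.
Step 2: inner() is called after acc is reassigned to 54. Closures capture variables by reference, not by value.
Step 3: result = 54

The answer is 54.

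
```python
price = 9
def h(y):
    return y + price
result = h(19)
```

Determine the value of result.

Step 1: price = 9 is defined globally.
Step 2: h(19) uses parameter y = 19 and looks up price from global scope = 9.
Step 3: result = 19 + 9 = 28

The answer is 28.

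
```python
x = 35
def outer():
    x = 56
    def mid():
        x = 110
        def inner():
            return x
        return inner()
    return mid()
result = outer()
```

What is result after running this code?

Step 1: Three levels of shadowing: global 35, outer 56, mid 110.
Step 2: inner() finds x = 110 in enclosing mid() scope.
Step 3: result = 110

The answer is 110.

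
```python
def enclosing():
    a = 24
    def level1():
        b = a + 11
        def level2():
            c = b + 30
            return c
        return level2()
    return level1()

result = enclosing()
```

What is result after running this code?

Step 1: a = 24. b = a + 11 = 35.
Step 2: c = b + 30 = 35 + 30 = 65.
Step 3: result = 65

The answer is 65.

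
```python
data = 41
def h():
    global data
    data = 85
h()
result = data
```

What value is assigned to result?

Step 1: data = 41 globally.
Step 2: h() declares global data and sets it to 85.
Step 3: After h(), global data = 85. result = 85

The answer is 85.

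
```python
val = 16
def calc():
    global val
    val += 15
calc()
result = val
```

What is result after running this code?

Step 1: val = 16 globally.
Step 2: calc() modifies global val: val += 15 = 31.
Step 3: result = 31

The answer is 31.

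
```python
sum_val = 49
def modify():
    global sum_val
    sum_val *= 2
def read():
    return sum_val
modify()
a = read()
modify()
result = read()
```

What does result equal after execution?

Step 1: sum_val = 49.
Step 2: First modify(): sum_val = 49 * 2 = 98.
Step 3: Second modify(): sum_val = 98 * 2 = 196.
Step 4: read() returns 196

The answer is 196.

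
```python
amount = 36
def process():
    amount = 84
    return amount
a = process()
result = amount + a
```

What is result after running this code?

Step 1: Global amount = 36. process() returns local amount = 84.
Step 2: a = 84. Global amount still = 36.
Step 3: result = 36 + 84 = 120

The answer is 120.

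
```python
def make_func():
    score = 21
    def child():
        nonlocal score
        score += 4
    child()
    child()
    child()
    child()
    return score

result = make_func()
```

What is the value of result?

Step 1: score starts at 21.
Step 2: child() is called 4 times, each adding 4.
Step 3: score = 21 + 4 * 4 = 37

The answer is 37.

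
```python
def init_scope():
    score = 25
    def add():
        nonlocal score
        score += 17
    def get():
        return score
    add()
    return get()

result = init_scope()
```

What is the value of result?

Step 1: score = 25. add() modifies it via nonlocal, get() reads it.
Step 2: add() makes score = 25 + 17 = 42.
Step 3: get() returns 42. result = 42

The answer is 42.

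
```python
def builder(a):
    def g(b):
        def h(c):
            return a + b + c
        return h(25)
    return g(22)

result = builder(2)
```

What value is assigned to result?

Step 1: a = 2, b = 22, c = 25 across three nested scopes.
Step 2: h() accesses all three via LEGB rule.
Step 3: result = 2 + 22 + 25 = 49

The answer is 49.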